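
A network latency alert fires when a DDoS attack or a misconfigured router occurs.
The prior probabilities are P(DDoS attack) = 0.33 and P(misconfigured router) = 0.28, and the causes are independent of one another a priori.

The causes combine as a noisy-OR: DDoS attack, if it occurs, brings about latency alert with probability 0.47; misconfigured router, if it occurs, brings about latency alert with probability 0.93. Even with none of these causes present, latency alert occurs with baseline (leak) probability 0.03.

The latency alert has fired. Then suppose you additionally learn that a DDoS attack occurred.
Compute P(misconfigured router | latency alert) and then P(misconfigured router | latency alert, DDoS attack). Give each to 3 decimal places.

Under noisy-OR, P(latency alert | causes) = 1 − (1−0.03)·∏(1−qᵢ) over the active causes.
P(latency alert) = 0.03*0.67*0.72 + 0.9321*0.67*0.28 + 0.4859*0.33*0.72 + 0.964013*0.33*0.28 = 0.014472 + 0.174862 + 0.115450 + 0.089075 = 0.393859
Restricting to configurations with misconfigured router present: 0.174862 + 0.089075 = 0.263937.
P(misconfigured router | latency alert) = 0.263937 / 0.393859 ≈ 0.670

Now also conditioning on DDoS attack=true:
Weight on misconfigured router=true, given the evidence: 0.964013·0.28 = 0.269924
Denominator P(latency alert | DDoS attack): 0.4859·0.72 + 0.964013·0.28 = 0.619772
Posterior = 0.269924 / 0.619772 ≈ 0.436
Conditioning on DDoS attack lowers the posterior on misconfigured router: the classic explaining-away effect in a common-effect structure.

P(misconfigured router | latency alert) ≈ 0.670; P(misconfigured router | latency alert, DDoS attack) ≈ 0.436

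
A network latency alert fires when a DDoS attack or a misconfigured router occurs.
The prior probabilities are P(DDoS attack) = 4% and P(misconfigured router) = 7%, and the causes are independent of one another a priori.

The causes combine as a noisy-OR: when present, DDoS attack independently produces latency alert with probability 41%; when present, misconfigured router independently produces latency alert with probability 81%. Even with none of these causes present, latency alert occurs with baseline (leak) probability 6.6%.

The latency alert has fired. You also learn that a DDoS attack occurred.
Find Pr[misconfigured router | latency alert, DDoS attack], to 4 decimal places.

Under noisy-OR, P(latency alert | causes) = 1 − (1−0.066)·∏(1−qᵢ) over the active causes.
P(latency alert | DDoS attack) = 0.44894×0.93 + 0.895299×0.07 = 0.417514 + 0.062671 = 0.480185
Restricting to configurations with misconfigured router present: 0.895299×0.07 = 0.062671.
P(misconfigured router | latency alert, DDoS attack) = 0.062671 / 0.480185 ≈ 0.1305

Pr[misconfigured router | latency alert, DDoS attack] ≈ 0.1305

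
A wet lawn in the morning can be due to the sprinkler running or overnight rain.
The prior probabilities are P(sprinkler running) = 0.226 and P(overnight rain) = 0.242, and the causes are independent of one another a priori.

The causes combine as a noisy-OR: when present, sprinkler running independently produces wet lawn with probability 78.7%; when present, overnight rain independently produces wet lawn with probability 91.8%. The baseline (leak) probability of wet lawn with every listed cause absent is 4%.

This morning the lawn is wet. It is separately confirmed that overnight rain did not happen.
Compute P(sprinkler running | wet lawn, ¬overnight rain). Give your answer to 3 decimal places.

Under noisy-OR, P(wet lawn | causes) = 1 − (1−0.04)·∏(1−qᵢ) over the active causes.
Sum P(wet lawn|·) weighted by the priors over both values of sprinkler running:
  P(wet lawn | ¬overnight rain) = 0.04·0.774 + 0.79552·0.226
        = 0.030960 + 0.179788 = 0.210748
Keeping only the sprinkler running-present terms gives 0.179788, so
  P(sprinkler running | wet lawn, ¬overnight rain) = 0.179788 / 0.210748 ≈ 0.853

P(sprinkler running | wet lawn, ¬overnight rain) ≈ 0.853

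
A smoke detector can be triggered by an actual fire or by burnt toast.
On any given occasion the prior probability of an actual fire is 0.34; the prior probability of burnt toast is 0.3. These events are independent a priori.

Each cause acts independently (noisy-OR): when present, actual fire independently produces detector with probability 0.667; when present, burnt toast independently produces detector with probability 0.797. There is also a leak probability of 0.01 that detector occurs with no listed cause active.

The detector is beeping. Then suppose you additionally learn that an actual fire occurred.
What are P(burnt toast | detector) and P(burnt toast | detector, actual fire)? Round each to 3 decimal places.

Under noisy-OR, P(detector | causes) = 1 − (1−0.01)·∏(1−qᵢ) over the active causes.
P(detector) = 0.01·0.66·0.7 + 0.79903·0.66·0.3 + 0.67033·0.34·0.7 + 0.933077·0.34·0.3 = 0.004620 + 0.158208 + 0.159539 + 0.095174 = 0.417541
The burnt toast-present share is 0.158208 + 0.095174 = 0.253382.
P(burnt toast | detector) = 0.253382 / 0.417541 ≈ 0.607

Now condition on the additional information:
P(detector | actual fire) = 0.67033·0.7 + 0.933077·0.3 = 0.469231 + 0.279923 = 0.749154
Restricting to configurations with burnt toast present: 0.933077·0.3 = 0.279923.
P(burnt toast | detector, actual fire) = 0.279923 / 0.749154 ≈ 0.374

P(burnt toast | detector) ≈ 0.607; P(burnt toast | detector, actual fire) ≈ 0.374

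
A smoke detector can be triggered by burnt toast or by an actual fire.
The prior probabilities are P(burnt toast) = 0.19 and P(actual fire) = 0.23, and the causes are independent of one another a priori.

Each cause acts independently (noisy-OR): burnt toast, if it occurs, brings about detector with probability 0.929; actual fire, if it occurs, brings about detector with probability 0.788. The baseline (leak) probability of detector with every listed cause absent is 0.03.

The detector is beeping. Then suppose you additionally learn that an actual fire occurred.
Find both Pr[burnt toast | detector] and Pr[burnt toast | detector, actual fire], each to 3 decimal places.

Pr[burnt toast | detector] ≈ 0.518; Pr[burnt toast | detector, actual fire] ≈ 0.225

Under noisy-OR, P(detector | causes) = 1 − (1−0.03)·∏(1−qᵢ) over the active causes.
By total probability over the 4 (burnt toast, actual fire) configurations:
  P(detector) = 0.03·0.81·0.77 + 0.79436·0.81·0.23 + 0.93113·0.19·0.77 + 0.9854·0.19·0.23
        = 0.018711 + 0.147989 + 0.136224 + 0.043062 = 0.345986
Keeping only the burnt toast-present terms gives 0.179286, so
  P(burnt toast | detector) = 0.179286 / 0.345986 ≈ 0.518

Now also conditioning on actual fire=true:
Numerator (weight on configurations with burnt toast): 0.9854×0.19 = 0.187226
Normalizer over all consistent configurations: 0.79436×0.81 + 0.9854×0.19 = 0.830658
P(burnt toast | detector, actual fire) = 0.187226/0.830658 ≈ 0.225
Conditioning on actual fire lowers the posterior on burnt toast: the classic explaining-away effect in a common-effect structure.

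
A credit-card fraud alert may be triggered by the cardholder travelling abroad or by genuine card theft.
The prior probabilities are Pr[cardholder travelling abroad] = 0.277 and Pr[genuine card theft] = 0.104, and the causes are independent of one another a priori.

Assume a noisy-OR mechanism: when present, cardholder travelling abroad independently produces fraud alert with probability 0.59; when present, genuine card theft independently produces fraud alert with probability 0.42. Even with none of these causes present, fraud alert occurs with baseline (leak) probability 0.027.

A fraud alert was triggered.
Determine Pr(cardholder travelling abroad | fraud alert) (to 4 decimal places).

Under noisy-OR, P(fraud alert | causes) = 1 − (1−0.027)·∏(1−qᵢ) over the active causes.
P(fraud alert) = 0.027*0.723*0.896 + 0.43566*0.723*0.104 + 0.60107*0.277*0.896 + 0.768621*0.277*0.104 = 0.017491 + 0.032758 + 0.149181 + 0.022142 = 0.221572
Of this, 0.171323 comes from 0.149181 + 0.022142 (the cardholder travelling abroad=true cases).
Hence the posterior is 0.171323/0.221572 ≈ 0.7732.

Pr(cardholder travelling abroad | fraud alert) ≈ 0.7732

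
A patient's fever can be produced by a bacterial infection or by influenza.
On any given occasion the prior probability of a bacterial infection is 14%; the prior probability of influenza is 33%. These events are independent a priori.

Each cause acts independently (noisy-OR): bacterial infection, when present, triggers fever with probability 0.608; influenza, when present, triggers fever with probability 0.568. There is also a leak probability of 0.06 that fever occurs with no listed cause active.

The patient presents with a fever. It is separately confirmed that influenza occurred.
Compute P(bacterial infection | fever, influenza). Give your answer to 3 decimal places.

Under noisy-OR, P(fever | causes) = 1 − (1−0.06)·∏(1−qᵢ) over the active causes.
Enumerate both values of bacterial infection and weight by the priors:
  P(fever | influenza) = 0.59392×0.86 + 0.840817×0.14
        = 0.510771 + 0.117714 = 0.628485
Configurations with bacterial infection contribute 0.117714, so
  P(bacterial infection | fever, influenza) = 0.117714 / 0.628485 ≈ 0.187

P(bacterial infection | fever, influenza) ≈ 0.187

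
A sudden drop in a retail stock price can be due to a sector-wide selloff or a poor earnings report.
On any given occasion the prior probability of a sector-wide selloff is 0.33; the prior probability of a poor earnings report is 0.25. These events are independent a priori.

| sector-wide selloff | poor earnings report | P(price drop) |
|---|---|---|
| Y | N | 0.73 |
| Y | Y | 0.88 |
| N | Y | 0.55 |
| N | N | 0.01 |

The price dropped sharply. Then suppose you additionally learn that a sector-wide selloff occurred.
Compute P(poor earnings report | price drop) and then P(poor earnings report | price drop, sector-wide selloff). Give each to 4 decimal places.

Enumerate the 4 (sector-wide selloff, poor earnings report) configurations and weight by the priors:
  P(price drop) = 0.01*0.67*0.75 + 0.55*0.67*0.25 + 0.73*0.33*0.75 + 0.88*0.33*0.25
        = 0.005025 + 0.092125 + 0.180675 + 0.072600 = 0.350425
The terms with poor earnings report present sum to 0.164725, so
  P(poor earnings report | price drop) = 0.164725 / 0.350425 ≈ 0.4701

With the extra evidence:
For the numerator, keep only poor earnings report=true terms: 0.88·0.25 = 0.220000
The normalizing constant is 0.73·0.75 + 0.88·0.25 = 0.767500
P(poor earnings report | price drop, sector-wide selloff) = 0.220000/0.767500 ≈ 0.2866
The drop from 0.4701 to 0.2866 is the explaining-away (discounting) effect.

P(poor earnings report | price drop) ≈ 0.4701; P(poor earnings report | price drop, sector-wide selloff) ≈ 0.2866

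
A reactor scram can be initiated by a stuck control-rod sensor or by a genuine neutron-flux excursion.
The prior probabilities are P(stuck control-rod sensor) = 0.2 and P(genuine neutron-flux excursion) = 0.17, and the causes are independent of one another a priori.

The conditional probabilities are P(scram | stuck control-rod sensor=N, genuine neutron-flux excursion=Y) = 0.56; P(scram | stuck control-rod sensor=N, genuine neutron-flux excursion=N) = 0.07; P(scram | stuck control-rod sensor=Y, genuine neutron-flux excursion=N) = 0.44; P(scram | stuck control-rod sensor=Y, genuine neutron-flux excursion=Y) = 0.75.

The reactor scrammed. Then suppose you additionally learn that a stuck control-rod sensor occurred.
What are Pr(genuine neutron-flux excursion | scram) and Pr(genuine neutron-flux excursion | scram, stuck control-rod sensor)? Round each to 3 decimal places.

Pr(genuine neutron-flux excursion | scram) ≈ 0.460; Pr(genuine neutron-flux excursion | scram, stuck control-rod sensor) ≈ 0.259

Numerator (weight on configurations with genuine neutron-flux excursion): 0.076160 + 0.025500 = 0.101660
The normalizing constant is 0.07·0.8·0.83 + 0.56·0.8·0.17 + 0.44·0.2·0.83 + 0.75·0.2·0.17 = 0.221180
P(genuine neutron-flux excursion | scram) = 0.101660/0.221180 ≈ 0.460

With the extra evidence:
Numerator (weight on configurations with genuine neutron-flux excursion): 0.75*0.17 = 0.127500
The normalizing constant is 0.44*0.83 + 0.75*0.17 = 0.492700
Posterior = 0.127500 / 0.492700 ≈ 0.259
— stuck control-rod sensor explains away the evidence for genuine neutron-flux excursion.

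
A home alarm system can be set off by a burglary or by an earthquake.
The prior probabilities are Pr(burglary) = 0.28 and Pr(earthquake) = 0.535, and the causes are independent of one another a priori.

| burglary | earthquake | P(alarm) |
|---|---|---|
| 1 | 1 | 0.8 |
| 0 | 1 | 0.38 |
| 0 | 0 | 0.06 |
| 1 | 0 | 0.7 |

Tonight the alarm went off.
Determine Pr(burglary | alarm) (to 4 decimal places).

Enumerate the 4 (burglary, earthquake) configurations and weight by the priors:
  P(alarm) = 0.06×0.72×0.465 + 0.38×0.72×0.535 + 0.7×0.28×0.465 + 0.8×0.28×0.535
        = 0.020088 + 0.146376 + 0.091140 + 0.119840 = 0.377444
Configurations with burglary contribute 0.210980, so
  P(burglary | alarm) = 0.210980 / 0.377444 ≈ 0.5590

Pr(burglary | alarm) ≈ 0.5590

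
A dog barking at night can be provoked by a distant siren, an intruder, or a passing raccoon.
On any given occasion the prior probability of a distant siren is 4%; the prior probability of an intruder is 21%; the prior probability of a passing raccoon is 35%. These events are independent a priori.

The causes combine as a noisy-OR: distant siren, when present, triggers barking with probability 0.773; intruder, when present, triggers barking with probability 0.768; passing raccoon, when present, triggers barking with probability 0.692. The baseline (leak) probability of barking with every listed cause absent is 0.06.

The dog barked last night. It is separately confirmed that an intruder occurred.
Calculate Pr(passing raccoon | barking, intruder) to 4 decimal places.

Pr(passing raccoon | barking, intruder) ≈ 0.3896

Under noisy-OR, P(barking | causes) = 1 − (1−0.06)·∏(1−qᵢ) over the active causes.
Sum P(barking|·) weighted by the priors over the 4 (distant siren, passing raccoon) configurations:
  P(barking | intruder) = 0.78192·0.96·0.65 + 0.932831·0.96·0.35 + 0.950496·0.04·0.65 + 0.984753·0.04·0.35
        = 0.487918 + 0.313431 + 0.024713 + 0.013787 = 0.839849
Keeping only the passing raccoon-present terms gives 0.327218, so
  P(passing raccoon | barking, intruder) = 0.327218 / 0.839849 ≈ 0.3896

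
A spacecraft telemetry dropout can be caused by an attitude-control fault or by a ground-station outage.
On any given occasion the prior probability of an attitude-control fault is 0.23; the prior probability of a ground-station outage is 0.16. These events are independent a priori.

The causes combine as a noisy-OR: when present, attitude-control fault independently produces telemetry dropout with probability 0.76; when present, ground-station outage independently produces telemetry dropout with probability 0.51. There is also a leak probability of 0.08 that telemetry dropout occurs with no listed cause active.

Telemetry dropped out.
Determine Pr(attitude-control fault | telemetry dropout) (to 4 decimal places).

Pr(attitude-control fault | telemetry dropout) ≈ 0.6056

Under noisy-OR, P(telemetry dropout | causes) = 1 − (1−0.08)·∏(1−qᵢ) over the active causes.
Enumerate the 4 (attitude-control fault, ground-station outage) configurations and weight by the priors:
  P(telemetry dropout) = 0.08·0.77·0.84 + 0.5492·0.77·0.16 + 0.7792·0.23·0.84 + 0.891808·0.23·0.16
        = 0.051744 + 0.067661 + 0.150541 + 0.032819 = 0.302765
Configurations with attitude-control fault contribute 0.183360, so
  P(attitude-control fault | telemetry dropout) = 0.183360 / 0.302765 ≈ 0.6056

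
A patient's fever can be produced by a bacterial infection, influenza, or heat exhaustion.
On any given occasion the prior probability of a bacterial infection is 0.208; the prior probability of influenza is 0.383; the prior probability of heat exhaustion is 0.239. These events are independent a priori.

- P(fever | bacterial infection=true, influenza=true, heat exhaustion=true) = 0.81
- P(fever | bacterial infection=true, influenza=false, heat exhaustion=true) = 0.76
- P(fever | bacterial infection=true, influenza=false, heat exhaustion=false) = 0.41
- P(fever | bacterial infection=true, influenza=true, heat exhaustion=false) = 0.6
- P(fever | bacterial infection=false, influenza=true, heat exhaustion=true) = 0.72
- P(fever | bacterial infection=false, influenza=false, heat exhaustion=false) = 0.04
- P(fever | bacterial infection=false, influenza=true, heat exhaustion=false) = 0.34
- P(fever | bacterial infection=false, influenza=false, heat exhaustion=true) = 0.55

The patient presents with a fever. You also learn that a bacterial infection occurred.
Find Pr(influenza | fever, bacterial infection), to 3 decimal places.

Enumerate the 4 (influenza, heat exhaustion) configurations and weight by the priors:
  P(fever | bacterial infection) = 0.41·0.617·0.761 + 0.76·0.617·0.239 + 0.6·0.383·0.761 + 0.81·0.383·0.239
        = 0.192510 + 0.112072 + 0.174878 + 0.074145 = 0.553605
Keeping only the influenza-present terms gives 0.249023, so
  P(influenza | fever, bacterial infection) = 0.249023 / 0.553605 ≈ 0.450

Pr(influenza | fever, bacterial infection) ≈ 0.450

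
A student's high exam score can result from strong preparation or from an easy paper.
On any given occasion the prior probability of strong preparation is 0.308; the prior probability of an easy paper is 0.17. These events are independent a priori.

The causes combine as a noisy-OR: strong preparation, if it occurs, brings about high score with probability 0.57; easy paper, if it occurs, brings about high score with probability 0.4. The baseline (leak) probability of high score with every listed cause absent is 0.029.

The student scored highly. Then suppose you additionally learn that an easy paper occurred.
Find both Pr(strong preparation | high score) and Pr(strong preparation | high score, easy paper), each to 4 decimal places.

Under noisy-OR, P(high score | causes) = 1 − (1−0.029)·∏(1−qᵢ) over the active causes.
Sum P(high score|·) weighted by the priors over the 4 (strong preparation, easy paper) configurations:
  P(high score) = 0.029×0.692×0.83 + 0.4174×0.692×0.17 + 0.58247×0.308×0.83 + 0.749482×0.308×0.17
        = 0.016656 + 0.049103 + 0.148903 + 0.039243 = 0.253905
Keeping only the strong preparation-present terms gives 0.188146, so
  P(strong preparation | high score) = 0.188146 / 0.253905 ≈ 0.7410

Now condition on the additional information:
For the numerator, keep only strong preparation=true terms: 0.749482×0.308 = 0.230840
Normalizer over all consistent configurations: 0.4174×0.692 + 0.749482×0.308 = 0.519681
P(strong preparation | high score, easy paper) = 0.230840/0.519681 ≈ 0.4442

Pr(strong preparation | high score) ≈ 0.7410; Pr(strong preparation | high score, easy paper) ≈ 0.4442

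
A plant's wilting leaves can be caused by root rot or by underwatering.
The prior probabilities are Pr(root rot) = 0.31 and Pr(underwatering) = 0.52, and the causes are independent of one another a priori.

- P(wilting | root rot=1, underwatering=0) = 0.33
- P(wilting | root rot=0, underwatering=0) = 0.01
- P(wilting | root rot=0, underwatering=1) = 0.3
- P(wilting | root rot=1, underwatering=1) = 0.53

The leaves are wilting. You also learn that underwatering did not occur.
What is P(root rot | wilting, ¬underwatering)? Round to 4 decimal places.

P(root rot | wilting, ¬underwatering) ≈ 0.9368

P(wilting | ¬underwatering) = 0.01×0.69 + 0.33×0.31 = 0.006900 + 0.102300 = 0.109200
The root rot-present share is 0.33×0.31 = 0.102300.
So P(root rot | wilting, ¬underwatering) = 0.102300/0.109200 ≈ 0.9368.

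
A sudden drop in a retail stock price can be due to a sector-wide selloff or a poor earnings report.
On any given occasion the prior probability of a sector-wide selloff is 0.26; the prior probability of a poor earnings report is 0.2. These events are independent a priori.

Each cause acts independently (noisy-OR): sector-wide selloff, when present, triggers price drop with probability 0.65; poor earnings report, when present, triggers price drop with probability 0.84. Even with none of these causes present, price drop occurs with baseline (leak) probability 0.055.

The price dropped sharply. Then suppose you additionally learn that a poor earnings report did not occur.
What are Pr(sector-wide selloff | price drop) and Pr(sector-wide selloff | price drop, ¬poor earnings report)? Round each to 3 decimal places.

Pr(sector-wide selloff | price drop) ≈ 0.544; Pr(sector-wide selloff | price drop, ¬poor earnings report) ≈ 0.810

Under noisy-OR, P(price drop | causes) = 1 − (1−0.055)·∏(1−qᵢ) over the active causes.
Numerator (weight on configurations with sector-wide selloff): 0.139204 + 0.049248 = 0.188452
Normalizer over all consistent configurations: 0.055·0.74·0.8 + 0.8488·0.74·0.2 + 0.66925·0.26·0.8 + 0.94708·0.26·0.2 = 0.346634
Posterior = 0.188452 / 0.346634 ≈ 0.544

Now also conditioning on poor earnings report≠true:
P(price drop | ¬poor earnings report) = 0.055*0.74 + 0.66925*0.26 = 0.040700 + 0.174005 = 0.214705
Restricting to configurations with sector-wide selloff present: 0.66925*0.26 = 0.174005.
Hence the posterior is 0.174005/0.214705 ≈ 0.810.
With poor earnings report excluded, sector-wide selloff must carry more of the explanatory weight for the price drop.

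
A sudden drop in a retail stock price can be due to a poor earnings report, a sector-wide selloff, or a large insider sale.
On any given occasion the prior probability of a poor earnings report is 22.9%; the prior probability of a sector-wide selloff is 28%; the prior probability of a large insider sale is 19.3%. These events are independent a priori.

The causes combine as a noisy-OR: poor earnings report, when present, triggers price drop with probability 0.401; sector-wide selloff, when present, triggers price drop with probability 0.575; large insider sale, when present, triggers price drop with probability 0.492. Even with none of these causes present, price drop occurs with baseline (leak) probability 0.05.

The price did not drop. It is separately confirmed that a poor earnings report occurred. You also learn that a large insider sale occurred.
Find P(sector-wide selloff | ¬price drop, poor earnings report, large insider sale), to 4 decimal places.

Under noisy-OR, P(price drop | causes) = 1 − (1−0.05)·∏(1−qᵢ) over the active causes.
P(¬price drop | poor earnings report, large insider sale) = 0.289077*0.72 + 0.122858*0.28 = 0.208135 + 0.034400 = 0.242535
Of this, 0.034400 comes from 0.122858*0.28 (the sector-wide selloff=true cases).
Hence the posterior is 0.034400/0.242535 ≈ 0.1418.

P(sector-wide selloff | ¬price drop, poor earnings report, large insider sale) ≈ 0.1418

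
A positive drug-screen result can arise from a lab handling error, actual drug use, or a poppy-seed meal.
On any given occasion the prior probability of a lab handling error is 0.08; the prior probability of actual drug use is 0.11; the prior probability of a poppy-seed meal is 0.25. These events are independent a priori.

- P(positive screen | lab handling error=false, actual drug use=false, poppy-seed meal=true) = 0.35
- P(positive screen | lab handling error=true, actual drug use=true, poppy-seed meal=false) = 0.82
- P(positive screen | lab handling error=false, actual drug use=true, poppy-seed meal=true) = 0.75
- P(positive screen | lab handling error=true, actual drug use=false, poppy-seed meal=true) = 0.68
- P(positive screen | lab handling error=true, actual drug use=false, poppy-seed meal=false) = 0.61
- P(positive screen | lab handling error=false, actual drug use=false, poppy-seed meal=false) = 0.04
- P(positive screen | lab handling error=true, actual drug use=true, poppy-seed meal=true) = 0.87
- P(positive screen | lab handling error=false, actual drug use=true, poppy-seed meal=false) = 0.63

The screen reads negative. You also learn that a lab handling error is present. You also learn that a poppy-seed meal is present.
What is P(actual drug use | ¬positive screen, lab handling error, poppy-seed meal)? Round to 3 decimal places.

Enumerate both values of actual drug use and weight by the priors:
  P(¬positive screen | lab handling error, poppy-seed meal) = 0.32·0.89 + 0.13·0.11
        = 0.284800 + 0.014300 = 0.299100
The terms with actual drug use present sum to 0.014300, so
  P(actual drug use | ¬positive screen, lab handling error, poppy-seed meal) = 0.014300 / 0.299100 ≈ 0.048

P(actual drug use | ¬positive screen, lab handling error, poppy-seed meal) ≈ 0.048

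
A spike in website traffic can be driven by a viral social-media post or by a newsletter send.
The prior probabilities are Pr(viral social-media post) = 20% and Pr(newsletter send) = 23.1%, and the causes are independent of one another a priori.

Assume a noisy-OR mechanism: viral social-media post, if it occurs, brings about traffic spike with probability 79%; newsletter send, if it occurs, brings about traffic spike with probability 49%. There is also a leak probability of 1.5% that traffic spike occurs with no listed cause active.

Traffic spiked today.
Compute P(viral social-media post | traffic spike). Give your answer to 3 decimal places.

P(viral social-media post | traffic spike) ≈ 0.617

Under noisy-OR, P(traffic spike | causes) = 1 − (1−0.015)·∏(1−qᵢ) over the active causes.
P(traffic spike) = 0.015·0.8·0.769 + 0.49765·0.8·0.231 + 0.79315·0.2·0.769 + 0.894506·0.2·0.231 = 0.009228 + 0.091966 + 0.121986 + 0.041326 = 0.264506
The viral social-media post-present share is 0.121986 + 0.041326 = 0.163312.
Hence the posterior is 0.163312/0.264506 ≈ 0.617.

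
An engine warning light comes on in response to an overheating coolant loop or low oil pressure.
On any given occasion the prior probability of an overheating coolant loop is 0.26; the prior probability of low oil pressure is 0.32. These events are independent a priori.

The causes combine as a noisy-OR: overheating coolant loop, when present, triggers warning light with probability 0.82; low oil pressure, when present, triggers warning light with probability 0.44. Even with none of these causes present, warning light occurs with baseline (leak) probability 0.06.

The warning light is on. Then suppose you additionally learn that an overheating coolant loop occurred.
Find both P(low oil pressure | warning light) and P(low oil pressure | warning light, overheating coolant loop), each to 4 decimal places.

P(low oil pressure | warning light) ≈ 0.5142; P(low oil pressure | warning light, overheating coolant loop) ≈ 0.3390

Under noisy-OR, P(warning light | causes) = 1 − (1−0.06)·∏(1−qᵢ) over the active causes.
By total probability over the 4 (overheating coolant loop, low oil pressure) configurations:
  P(warning light) = 0.06*0.74*0.68 + 0.4736*0.74*0.32 + 0.8308*0.26*0.68 + 0.905248*0.26*0.32
        = 0.030192 + 0.112148 + 0.146885 + 0.075317 = 0.364542
The terms with low oil pressure present sum to 0.187465, so
  P(low oil pressure | warning light) = 0.187465 / 0.364542 ≈ 0.5142

Now also conditioning on overheating coolant loop=true:
P(warning light | overheating coolant loop) = 0.8308*0.68 + 0.905248*0.32 = 0.564944 + 0.289679 = 0.854623
Restricting to configurations with low oil pressure present: 0.905248*0.32 = 0.289679.
So P(low oil pressure | warning light, overheating coolant loop) = 0.289679/0.854623 ≈ 0.3390.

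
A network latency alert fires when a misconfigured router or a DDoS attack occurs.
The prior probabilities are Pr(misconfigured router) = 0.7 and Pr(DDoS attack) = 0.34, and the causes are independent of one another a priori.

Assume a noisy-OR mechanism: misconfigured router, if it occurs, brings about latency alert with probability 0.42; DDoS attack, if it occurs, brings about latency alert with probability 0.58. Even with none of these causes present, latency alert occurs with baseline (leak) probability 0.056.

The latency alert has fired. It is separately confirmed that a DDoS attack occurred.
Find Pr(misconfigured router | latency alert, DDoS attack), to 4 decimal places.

Under noisy-OR, P(latency alert | causes) = 1 − (1−0.056)·∏(1−qᵢ) over the active causes.
P(latency alert | DDoS attack) = 0.60352×0.3 + 0.770042×0.7 = 0.181056 + 0.539029 = 0.720085
Restricting to configurations with misconfigured router present: 0.770042×0.7 = 0.539029.
So P(misconfigured router | latency alert, DDoS attack) = 0.539029/0.720085 ≈ 0.7486.

Pr(misconfigured router | latency alert, DDoS attack) ≈ 0.7486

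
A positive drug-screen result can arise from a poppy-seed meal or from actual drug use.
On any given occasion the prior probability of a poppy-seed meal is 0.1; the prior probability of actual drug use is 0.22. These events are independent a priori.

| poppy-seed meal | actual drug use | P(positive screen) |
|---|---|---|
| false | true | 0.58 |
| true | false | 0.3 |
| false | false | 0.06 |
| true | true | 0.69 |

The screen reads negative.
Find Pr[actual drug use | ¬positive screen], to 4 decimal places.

P(¬positive screen) = 0.94*0.9*0.78 + 0.42*0.9*0.22 + 0.7*0.1*0.78 + 0.31*0.1*0.22 = 0.659880 + 0.083160 + 0.054600 + 0.006820 = 0.804460
The actual drug use-present share is 0.083160 + 0.006820 = 0.089980.
So P(actual drug use | ¬positive screen) = 0.089980/0.804460 ≈ 0.1119.

Pr[actual drug use | ¬positive screen] ≈ 0.1119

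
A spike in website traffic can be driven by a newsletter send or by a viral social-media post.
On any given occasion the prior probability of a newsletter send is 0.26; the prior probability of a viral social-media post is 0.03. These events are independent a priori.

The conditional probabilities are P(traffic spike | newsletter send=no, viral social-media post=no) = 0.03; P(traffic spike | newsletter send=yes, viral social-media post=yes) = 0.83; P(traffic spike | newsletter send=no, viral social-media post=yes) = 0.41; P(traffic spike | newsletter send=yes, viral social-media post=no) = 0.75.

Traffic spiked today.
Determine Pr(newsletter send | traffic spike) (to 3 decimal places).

Sum P(traffic spike|·) weighted by the priors over the 4 (newsletter send, viral social-media post) configurations:
  P(traffic spike) = 0.03×0.74×0.97 + 0.41×0.74×0.03 + 0.75×0.26×0.97 + 0.83×0.26×0.03
        = 0.021534 + 0.009102 + 0.189150 + 0.006474 = 0.226260
Configurations with newsletter send contribute 0.195624, so
  P(newsletter send | traffic spike) = 0.195624 / 0.226260 ≈ 0.865

Pr(newsletter send | traffic spike) ≈ 0.865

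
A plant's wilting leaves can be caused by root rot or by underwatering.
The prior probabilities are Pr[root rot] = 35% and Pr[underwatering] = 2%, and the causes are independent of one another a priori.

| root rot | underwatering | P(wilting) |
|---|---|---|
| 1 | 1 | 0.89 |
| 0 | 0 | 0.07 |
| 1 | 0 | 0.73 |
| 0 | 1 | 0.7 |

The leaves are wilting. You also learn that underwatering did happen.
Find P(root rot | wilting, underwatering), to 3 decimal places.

P(root rot | wilting, underwatering) ≈ 0.406

P(wilting | underwatering) = 0.7*0.65 + 0.89*0.35 = 0.455000 + 0.311500 = 0.766500
Of this, 0.311500 comes from 0.89*0.35 (the root rot=true cases).
Hence the posterior is 0.311500/0.766500 ≈ 0.406.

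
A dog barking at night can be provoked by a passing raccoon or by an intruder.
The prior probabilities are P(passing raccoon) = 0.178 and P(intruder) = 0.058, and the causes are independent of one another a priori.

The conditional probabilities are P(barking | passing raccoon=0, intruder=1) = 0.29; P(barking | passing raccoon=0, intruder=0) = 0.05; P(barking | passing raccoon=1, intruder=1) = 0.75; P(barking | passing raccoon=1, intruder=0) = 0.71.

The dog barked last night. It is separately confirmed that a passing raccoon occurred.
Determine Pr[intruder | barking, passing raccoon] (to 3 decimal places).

P(barking | passing raccoon) = 0.71·0.942 + 0.75·0.058 = 0.668820 + 0.043500 = 0.712320
The intruder-present share is 0.75·0.058 = 0.043500.
Hence the posterior is 0.043500/0.712320 ≈ 0.061.

Pr[intruder | barking, passing raccoon] ≈ 0.061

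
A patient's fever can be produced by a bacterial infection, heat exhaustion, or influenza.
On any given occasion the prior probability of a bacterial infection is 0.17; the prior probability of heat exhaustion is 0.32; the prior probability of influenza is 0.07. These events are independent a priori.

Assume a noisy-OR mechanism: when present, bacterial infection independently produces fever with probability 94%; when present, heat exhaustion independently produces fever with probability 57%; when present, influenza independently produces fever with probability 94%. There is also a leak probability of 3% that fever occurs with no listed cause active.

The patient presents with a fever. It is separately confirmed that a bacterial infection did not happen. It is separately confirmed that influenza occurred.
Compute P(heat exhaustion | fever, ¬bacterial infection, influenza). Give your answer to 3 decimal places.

Under noisy-OR, P(fever | causes) = 1 − (1−0.03)·∏(1−qᵢ) over the active causes.
For the numerator, keep only heat exhaustion=true terms: 0.974974×0.32 = 0.311992
Denominator P(fever | ¬bacterial infection, influenza): 0.9418×0.68 + 0.974974×0.32 = 0.952416
P(heat exhaustion | fever, ¬bacterial infection, influenza) = 0.311992/0.952416 ≈ 0.328

P(heat exhaustion | fever, ¬bacterial infection, influenza) ≈ 0.328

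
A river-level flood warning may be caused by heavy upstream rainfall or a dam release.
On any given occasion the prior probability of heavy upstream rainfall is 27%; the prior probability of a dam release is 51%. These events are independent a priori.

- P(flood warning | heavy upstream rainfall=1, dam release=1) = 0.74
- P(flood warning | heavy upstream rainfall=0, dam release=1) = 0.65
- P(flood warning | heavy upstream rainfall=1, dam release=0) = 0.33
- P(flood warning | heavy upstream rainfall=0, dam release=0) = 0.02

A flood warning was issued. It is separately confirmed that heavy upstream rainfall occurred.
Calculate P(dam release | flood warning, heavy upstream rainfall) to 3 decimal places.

P(dam release | flood warning, heavy upstream rainfall) ≈ 0.700

For the numerator, keep only dam release=true terms: 0.74×0.51 = 0.377400
Normalizer over all consistent configurations: 0.33×0.49 + 0.74×0.51 = 0.539100
Posterior = 0.377400 / 0.539100 ≈ 0.700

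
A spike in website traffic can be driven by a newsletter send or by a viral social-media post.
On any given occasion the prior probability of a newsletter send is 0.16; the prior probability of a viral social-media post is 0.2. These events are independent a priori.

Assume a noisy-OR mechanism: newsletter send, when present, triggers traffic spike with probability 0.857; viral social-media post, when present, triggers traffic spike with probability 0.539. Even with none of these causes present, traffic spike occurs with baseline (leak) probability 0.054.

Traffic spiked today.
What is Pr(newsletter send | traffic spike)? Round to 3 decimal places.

Pr(newsletter send | traffic spike) ≈ 0.518

Under noisy-OR, P(traffic spike | causes) = 1 − (1−0.054)·∏(1−qᵢ) over the active causes.
Enumerate the 4 (newsletter send, viral social-media post) configurations and weight by the priors:
  P(traffic spike) = 0.054×0.84×0.8 + 0.563894×0.84×0.2 + 0.864722×0.16×0.8 + 0.937637×0.16×0.2
        = 0.036288 + 0.094734 + 0.110684 + 0.030004 = 0.271710
Keeping only the newsletter send-present terms gives 0.140688, so
  P(newsletter send | traffic spike) = 0.140688 / 0.271710 ≈ 0.518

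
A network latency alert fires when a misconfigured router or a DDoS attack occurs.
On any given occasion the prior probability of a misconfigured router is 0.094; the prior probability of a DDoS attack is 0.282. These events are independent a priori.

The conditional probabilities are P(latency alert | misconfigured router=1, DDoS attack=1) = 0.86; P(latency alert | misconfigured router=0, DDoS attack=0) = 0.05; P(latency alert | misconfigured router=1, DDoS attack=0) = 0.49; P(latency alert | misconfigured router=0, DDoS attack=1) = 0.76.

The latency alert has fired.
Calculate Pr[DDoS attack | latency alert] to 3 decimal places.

P(latency alert) = 0.05×0.906×0.718 + 0.76×0.906×0.282 + 0.49×0.094×0.718 + 0.86×0.094×0.282 = 0.032525 + 0.194174 + 0.033071 + 0.022797 = 0.282567
The DDoS attack-present share is 0.194174 + 0.022797 = 0.216971.
So P(DDoS attack | latency alert) = 0.216971/0.282567 ≈ 0.768.

Pr[DDoS attack | latency alert] ≈ 0.768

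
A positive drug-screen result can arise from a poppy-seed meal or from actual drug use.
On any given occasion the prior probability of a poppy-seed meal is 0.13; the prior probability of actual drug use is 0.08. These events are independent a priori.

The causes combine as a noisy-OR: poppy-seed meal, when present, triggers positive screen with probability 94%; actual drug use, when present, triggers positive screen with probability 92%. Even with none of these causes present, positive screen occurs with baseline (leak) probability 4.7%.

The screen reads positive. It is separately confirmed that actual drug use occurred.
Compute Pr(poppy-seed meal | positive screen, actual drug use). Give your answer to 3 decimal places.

Pr(poppy-seed meal | positive screen, actual drug use) ≈ 0.139

Under noisy-OR, P(positive screen | causes) = 1 − (1−0.047)·∏(1−qᵢ) over the active causes.
Numerator (weight on configurations with poppy-seed meal): 0.995426×0.13 = 0.129405
Normalizer over all consistent configurations: 0.92376×0.87 + 0.995426×0.13 = 0.933076
P(poppy-seed meal | positive screen, actual drug use) = 0.129405/0.933076 ≈ 0.139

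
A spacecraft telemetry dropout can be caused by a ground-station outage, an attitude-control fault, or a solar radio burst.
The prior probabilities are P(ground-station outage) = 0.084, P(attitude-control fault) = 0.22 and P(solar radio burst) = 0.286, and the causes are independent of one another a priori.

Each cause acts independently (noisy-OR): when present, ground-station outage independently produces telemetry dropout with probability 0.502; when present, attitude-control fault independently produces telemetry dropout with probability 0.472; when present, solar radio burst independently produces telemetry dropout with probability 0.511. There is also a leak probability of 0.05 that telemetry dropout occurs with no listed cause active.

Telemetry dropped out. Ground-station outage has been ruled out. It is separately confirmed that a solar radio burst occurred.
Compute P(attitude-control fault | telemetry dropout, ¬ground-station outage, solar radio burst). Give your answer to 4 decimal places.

P(attitude-control fault | telemetry dropout, ¬ground-station outage, solar radio burst) ≈ 0.2845

Under noisy-OR, P(telemetry dropout | causes) = 1 − (1−0.05)·∏(1−qᵢ) over the active causes.
P(telemetry dropout | ¬ground-station outage, solar radio burst) = 0.53545*0.78 + 0.754718*0.22 = 0.417651 + 0.166038 = 0.583689
Of this, 0.166038 comes from 0.754718*0.22 (the attitude-control fault=true cases).
P(attitude-control fault | telemetry dropout, ¬ground-station outage, solar radio burst) = 0.166038 / 0.583689 ≈ 0.2845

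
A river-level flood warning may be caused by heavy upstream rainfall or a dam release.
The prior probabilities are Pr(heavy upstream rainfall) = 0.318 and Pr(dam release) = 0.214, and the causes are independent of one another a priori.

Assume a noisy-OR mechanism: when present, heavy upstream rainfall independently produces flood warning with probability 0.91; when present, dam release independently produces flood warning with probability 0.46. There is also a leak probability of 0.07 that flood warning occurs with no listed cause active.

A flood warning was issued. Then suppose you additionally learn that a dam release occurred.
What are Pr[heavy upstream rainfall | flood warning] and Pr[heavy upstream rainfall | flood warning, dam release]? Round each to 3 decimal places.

Pr[heavy upstream rainfall | flood warning] ≈ 0.727; Pr[heavy upstream rainfall | flood warning, dam release] ≈ 0.472

Under noisy-OR, P(flood warning | causes) = 1 − (1−0.07)·∏(1−qᵢ) over the active causes.
Weight on heavy upstream rainfall=true, given the evidence: 0.229027 + 0.064976 = 0.294003
The normalizing constant is 0.07·0.682·0.786 + 0.4978·0.682·0.214 + 0.9163·0.318·0.786 + 0.954802·0.318·0.214 = 0.404180
P(heavy upstream rainfall | flood warning) = 0.294003/0.404180 ≈ 0.727

With the extra evidence:
By total probability over both values of heavy upstream rainfall:
  P(flood warning | dam release) = 0.4978·0.682 + 0.954802·0.318
        = 0.339500 + 0.303627 = 0.643127
Configurations with heavy upstream rainfall contribute 0.303627, so
  P(heavy upstream rainfall | flood warning, dam release) = 0.303627 / 0.643127 ≈ 0.472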